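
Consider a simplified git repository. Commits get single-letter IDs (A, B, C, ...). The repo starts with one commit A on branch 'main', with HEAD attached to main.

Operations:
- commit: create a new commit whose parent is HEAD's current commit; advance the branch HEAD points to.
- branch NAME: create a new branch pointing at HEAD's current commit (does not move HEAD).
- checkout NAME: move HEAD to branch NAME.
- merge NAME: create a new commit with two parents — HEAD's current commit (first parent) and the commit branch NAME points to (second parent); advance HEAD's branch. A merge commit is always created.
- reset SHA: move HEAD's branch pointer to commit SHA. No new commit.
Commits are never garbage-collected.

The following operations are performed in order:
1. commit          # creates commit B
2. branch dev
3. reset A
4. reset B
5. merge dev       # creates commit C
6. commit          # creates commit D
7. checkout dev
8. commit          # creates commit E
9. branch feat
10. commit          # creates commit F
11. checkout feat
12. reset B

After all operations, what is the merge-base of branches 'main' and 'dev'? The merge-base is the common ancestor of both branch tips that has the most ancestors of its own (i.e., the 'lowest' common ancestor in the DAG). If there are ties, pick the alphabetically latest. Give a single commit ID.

Answer: B

Derivation:
After op 1 (commit): HEAD=main@B [main=B]
After op 2 (branch): HEAD=main@B [dev=B main=B]
After op 3 (reset): HEAD=main@A [dev=B main=A]
After op 4 (reset): HEAD=main@B [dev=B main=B]
After op 5 (merge): HEAD=main@C [dev=B main=C]
After op 6 (commit): HEAD=main@D [dev=B main=D]
After op 7 (checkout): HEAD=dev@B [dev=B main=D]
After op 8 (commit): HEAD=dev@E [dev=E main=D]
After op 9 (branch): HEAD=dev@E [dev=E feat=E main=D]
After op 10 (commit): HEAD=dev@F [dev=F feat=E main=D]
After op 11 (checkout): HEAD=feat@E [dev=F feat=E main=D]
After op 12 (reset): HEAD=feat@B [dev=F feat=B main=D]
ancestors(main=D): ['A', 'B', 'C', 'D']
ancestors(dev=F): ['A', 'B', 'E', 'F']
common: ['A', 'B']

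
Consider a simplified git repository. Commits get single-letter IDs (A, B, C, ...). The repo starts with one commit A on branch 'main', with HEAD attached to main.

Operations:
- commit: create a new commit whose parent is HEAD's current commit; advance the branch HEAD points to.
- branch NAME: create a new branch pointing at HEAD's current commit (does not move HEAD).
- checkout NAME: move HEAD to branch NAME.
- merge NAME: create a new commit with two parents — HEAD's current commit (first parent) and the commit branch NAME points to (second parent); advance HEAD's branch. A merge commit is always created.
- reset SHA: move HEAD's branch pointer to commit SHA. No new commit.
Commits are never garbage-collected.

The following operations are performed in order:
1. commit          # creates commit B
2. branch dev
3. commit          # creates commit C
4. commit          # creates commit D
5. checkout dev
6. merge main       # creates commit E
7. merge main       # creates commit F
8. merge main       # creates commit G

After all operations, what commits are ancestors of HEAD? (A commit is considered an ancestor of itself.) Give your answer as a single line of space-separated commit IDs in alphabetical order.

Answer: A B C D E F G

Derivation:
After op 1 (commit): HEAD=main@B [main=B]
After op 2 (branch): HEAD=main@B [dev=B main=B]
After op 3 (commit): HEAD=main@C [dev=B main=C]
After op 4 (commit): HEAD=main@D [dev=B main=D]
After op 5 (checkout): HEAD=dev@B [dev=B main=D]
After op 6 (merge): HEAD=dev@E [dev=E main=D]
After op 7 (merge): HEAD=dev@F [dev=F main=D]
After op 8 (merge): HEAD=dev@G [dev=G main=D]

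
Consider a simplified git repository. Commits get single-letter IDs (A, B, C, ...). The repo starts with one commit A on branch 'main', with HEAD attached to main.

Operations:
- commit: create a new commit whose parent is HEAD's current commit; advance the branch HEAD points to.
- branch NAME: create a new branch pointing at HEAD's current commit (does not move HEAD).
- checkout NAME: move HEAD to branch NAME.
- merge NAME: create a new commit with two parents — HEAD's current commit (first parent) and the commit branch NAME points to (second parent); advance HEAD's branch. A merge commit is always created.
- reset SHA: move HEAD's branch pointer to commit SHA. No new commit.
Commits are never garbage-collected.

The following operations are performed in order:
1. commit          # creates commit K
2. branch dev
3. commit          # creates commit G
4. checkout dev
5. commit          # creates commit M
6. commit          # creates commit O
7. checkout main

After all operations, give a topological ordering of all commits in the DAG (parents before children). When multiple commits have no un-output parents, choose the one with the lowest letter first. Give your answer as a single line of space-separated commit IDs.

After op 1 (commit): HEAD=main@K [main=K]
After op 2 (branch): HEAD=main@K [dev=K main=K]
After op 3 (commit): HEAD=main@G [dev=K main=G]
After op 4 (checkout): HEAD=dev@K [dev=K main=G]
After op 5 (commit): HEAD=dev@M [dev=M main=G]
After op 6 (commit): HEAD=dev@O [dev=O main=G]
After op 7 (checkout): HEAD=main@G [dev=O main=G]
commit A: parents=[]
commit G: parents=['K']
commit K: parents=['A']
commit M: parents=['K']
commit O: parents=['M']

Answer: A K G M O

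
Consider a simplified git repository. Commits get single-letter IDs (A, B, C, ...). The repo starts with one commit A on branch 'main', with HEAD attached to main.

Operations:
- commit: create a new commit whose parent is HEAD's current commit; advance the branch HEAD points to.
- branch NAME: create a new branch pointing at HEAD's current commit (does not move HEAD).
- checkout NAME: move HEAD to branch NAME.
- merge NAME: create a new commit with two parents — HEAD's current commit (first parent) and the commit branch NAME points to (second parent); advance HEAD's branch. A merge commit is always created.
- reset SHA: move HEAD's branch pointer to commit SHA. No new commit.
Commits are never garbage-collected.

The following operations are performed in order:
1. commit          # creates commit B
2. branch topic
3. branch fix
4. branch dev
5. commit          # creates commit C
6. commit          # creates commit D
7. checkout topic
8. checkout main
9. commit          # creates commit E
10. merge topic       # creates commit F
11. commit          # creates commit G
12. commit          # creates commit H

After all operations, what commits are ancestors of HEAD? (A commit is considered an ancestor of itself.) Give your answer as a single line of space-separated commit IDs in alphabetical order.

After op 1 (commit): HEAD=main@B [main=B]
After op 2 (branch): HEAD=main@B [main=B topic=B]
After op 3 (branch): HEAD=main@B [fix=B main=B topic=B]
After op 4 (branch): HEAD=main@B [dev=B fix=B main=B topic=B]
After op 5 (commit): HEAD=main@C [dev=B fix=B main=C topic=B]
After op 6 (commit): HEAD=main@D [dev=B fix=B main=D topic=B]
After op 7 (checkout): HEAD=topic@B [dev=B fix=B main=D topic=B]
After op 8 (checkout): HEAD=main@D [dev=B fix=B main=D topic=B]
After op 9 (commit): HEAD=main@E [dev=B fix=B main=E topic=B]
After op 10 (merge): HEAD=main@F [dev=B fix=B main=F topic=B]
After op 11 (commit): HEAD=main@G [dev=B fix=B main=G topic=B]
After op 12 (commit): HEAD=main@H [dev=B fix=B main=H topic=B]

Answer: A B C D E F G H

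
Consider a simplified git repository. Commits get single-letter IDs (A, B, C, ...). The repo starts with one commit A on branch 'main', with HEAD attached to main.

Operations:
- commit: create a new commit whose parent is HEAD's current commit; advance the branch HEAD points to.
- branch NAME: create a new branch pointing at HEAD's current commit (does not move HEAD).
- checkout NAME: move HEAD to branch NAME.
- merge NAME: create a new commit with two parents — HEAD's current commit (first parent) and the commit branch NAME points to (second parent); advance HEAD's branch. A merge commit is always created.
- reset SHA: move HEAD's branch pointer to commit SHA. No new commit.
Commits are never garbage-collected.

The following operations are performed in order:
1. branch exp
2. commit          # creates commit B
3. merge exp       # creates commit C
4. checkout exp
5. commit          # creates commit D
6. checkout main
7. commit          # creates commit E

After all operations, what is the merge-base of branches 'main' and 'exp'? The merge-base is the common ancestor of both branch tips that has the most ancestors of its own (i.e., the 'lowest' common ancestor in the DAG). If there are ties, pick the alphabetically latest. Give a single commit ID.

After op 1 (branch): HEAD=main@A [exp=A main=A]
After op 2 (commit): HEAD=main@B [exp=A main=B]
After op 3 (merge): HEAD=main@C [exp=A main=C]
After op 4 (checkout): HEAD=exp@A [exp=A main=C]
After op 5 (commit): HEAD=exp@D [exp=D main=C]
After op 6 (checkout): HEAD=main@C [exp=D main=C]
After op 7 (commit): HEAD=main@E [exp=D main=E]
ancestors(main=E): ['A', 'B', 'C', 'E']
ancestors(exp=D): ['A', 'D']
common: ['A']

Answer: A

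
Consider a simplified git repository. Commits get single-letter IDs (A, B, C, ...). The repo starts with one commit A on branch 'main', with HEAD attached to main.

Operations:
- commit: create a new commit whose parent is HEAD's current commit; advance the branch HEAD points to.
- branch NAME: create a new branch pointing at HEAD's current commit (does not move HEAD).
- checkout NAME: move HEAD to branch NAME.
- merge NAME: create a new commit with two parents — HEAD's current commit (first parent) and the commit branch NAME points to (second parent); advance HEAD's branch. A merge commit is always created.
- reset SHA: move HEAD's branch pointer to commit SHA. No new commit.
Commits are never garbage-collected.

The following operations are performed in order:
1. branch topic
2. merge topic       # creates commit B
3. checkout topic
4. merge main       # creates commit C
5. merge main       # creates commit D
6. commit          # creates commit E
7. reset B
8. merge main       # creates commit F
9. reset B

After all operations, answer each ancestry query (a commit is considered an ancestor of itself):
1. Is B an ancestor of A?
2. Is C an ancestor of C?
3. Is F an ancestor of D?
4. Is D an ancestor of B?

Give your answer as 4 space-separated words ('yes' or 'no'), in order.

Answer: no yes no no

Derivation:
After op 1 (branch): HEAD=main@A [main=A topic=A]
After op 2 (merge): HEAD=main@B [main=B topic=A]
After op 3 (checkout): HEAD=topic@A [main=B topic=A]
After op 4 (merge): HEAD=topic@C [main=B topic=C]
After op 5 (merge): HEAD=topic@D [main=B topic=D]
After op 6 (commit): HEAD=topic@E [main=B topic=E]
After op 7 (reset): HEAD=topic@B [main=B topic=B]
After op 8 (merge): HEAD=topic@F [main=B topic=F]
After op 9 (reset): HEAD=topic@B [main=B topic=B]
ancestors(A) = {A}; B in? no
ancestors(C) = {A,B,C}; C in? yes
ancestors(D) = {A,B,C,D}; F in? no
ancestors(B) = {A,B}; D in? no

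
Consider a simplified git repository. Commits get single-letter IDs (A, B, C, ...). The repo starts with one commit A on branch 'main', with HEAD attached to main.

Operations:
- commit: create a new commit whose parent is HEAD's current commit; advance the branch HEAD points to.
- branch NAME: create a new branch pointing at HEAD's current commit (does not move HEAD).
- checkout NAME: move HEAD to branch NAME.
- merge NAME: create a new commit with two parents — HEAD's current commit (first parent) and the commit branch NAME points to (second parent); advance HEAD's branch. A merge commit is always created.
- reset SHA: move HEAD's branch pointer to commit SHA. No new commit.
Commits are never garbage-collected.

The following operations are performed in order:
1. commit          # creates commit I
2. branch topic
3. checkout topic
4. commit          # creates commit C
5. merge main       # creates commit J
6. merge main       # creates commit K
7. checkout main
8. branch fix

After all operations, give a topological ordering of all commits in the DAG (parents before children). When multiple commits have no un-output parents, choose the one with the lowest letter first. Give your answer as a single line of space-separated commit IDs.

After op 1 (commit): HEAD=main@I [main=I]
After op 2 (branch): HEAD=main@I [main=I topic=I]
After op 3 (checkout): HEAD=topic@I [main=I topic=I]
After op 4 (commit): HEAD=topic@C [main=I topic=C]
After op 5 (merge): HEAD=topic@J [main=I topic=J]
After op 6 (merge): HEAD=topic@K [main=I topic=K]
After op 7 (checkout): HEAD=main@I [main=I topic=K]
After op 8 (branch): HEAD=main@I [fix=I main=I topic=K]
commit A: parents=[]
commit C: parents=['I']
commit I: parents=['A']
commit J: parents=['C', 'I']
commit K: parents=['J', 'I']

Answer: A I C J K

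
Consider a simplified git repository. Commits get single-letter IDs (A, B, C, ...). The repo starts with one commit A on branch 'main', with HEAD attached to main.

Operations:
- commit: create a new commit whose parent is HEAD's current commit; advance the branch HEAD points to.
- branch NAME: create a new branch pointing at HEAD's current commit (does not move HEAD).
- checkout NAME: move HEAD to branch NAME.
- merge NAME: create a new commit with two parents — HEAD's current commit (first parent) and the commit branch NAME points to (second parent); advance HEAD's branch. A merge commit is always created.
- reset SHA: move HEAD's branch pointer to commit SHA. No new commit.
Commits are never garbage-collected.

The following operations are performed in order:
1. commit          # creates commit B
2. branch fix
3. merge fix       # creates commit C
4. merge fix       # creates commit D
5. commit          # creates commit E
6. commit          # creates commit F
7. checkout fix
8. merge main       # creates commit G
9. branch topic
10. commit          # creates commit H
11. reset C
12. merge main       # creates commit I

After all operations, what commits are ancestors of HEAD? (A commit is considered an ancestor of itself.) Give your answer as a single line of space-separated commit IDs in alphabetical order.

Answer: A B C D E F I

Derivation:
After op 1 (commit): HEAD=main@B [main=B]
After op 2 (branch): HEAD=main@B [fix=B main=B]
After op 3 (merge): HEAD=main@C [fix=B main=C]
After op 4 (merge): HEAD=main@D [fix=B main=D]
After op 5 (commit): HEAD=main@E [fix=B main=E]
After op 6 (commit): HEAD=main@F [fix=B main=F]
After op 7 (checkout): HEAD=fix@B [fix=B main=F]
After op 8 (merge): HEAD=fix@G [fix=G main=F]
After op 9 (branch): HEAD=fix@G [fix=G main=F topic=G]
After op 10 (commit): HEAD=fix@H [fix=H main=F topic=G]
After op 11 (reset): HEAD=fix@C [fix=C main=F topic=G]
After op 12 (merge): HEAD=fix@I [fix=I main=F topic=G]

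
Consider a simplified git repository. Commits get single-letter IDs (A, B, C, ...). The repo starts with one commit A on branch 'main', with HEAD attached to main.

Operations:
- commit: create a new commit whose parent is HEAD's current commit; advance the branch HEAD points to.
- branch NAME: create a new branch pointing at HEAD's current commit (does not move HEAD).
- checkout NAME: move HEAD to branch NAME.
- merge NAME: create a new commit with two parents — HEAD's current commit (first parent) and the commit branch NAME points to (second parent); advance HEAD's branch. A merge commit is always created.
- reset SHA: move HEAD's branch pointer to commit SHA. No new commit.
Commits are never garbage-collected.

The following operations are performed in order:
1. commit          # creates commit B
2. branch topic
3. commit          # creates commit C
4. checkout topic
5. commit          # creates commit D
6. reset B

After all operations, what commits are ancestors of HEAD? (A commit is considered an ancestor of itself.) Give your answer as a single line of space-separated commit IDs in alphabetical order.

Answer: A B

Derivation:
After op 1 (commit): HEAD=main@B [main=B]
After op 2 (branch): HEAD=main@B [main=B topic=B]
After op 3 (commit): HEAD=main@C [main=C topic=B]
After op 4 (checkout): HEAD=topic@B [main=C topic=B]
After op 5 (commit): HEAD=topic@D [main=C topic=D]
After op 6 (reset): HEAD=topic@B [main=C topic=B]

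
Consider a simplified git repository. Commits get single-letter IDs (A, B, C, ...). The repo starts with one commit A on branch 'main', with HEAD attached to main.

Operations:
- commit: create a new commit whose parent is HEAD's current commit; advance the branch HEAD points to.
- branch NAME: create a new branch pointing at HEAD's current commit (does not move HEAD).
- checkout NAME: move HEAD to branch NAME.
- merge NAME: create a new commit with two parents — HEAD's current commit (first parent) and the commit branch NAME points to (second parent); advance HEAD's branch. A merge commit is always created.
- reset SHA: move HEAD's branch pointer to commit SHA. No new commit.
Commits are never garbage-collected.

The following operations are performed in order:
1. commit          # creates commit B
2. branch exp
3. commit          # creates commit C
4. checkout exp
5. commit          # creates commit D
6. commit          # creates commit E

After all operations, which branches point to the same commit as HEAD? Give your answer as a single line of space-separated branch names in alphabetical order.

Answer: exp

Derivation:
After op 1 (commit): HEAD=main@B [main=B]
After op 2 (branch): HEAD=main@B [exp=B main=B]
After op 3 (commit): HEAD=main@C [exp=B main=C]
After op 4 (checkout): HEAD=exp@B [exp=B main=C]
After op 5 (commit): HEAD=exp@D [exp=D main=C]
After op 6 (commit): HEAD=exp@E [exp=E main=C]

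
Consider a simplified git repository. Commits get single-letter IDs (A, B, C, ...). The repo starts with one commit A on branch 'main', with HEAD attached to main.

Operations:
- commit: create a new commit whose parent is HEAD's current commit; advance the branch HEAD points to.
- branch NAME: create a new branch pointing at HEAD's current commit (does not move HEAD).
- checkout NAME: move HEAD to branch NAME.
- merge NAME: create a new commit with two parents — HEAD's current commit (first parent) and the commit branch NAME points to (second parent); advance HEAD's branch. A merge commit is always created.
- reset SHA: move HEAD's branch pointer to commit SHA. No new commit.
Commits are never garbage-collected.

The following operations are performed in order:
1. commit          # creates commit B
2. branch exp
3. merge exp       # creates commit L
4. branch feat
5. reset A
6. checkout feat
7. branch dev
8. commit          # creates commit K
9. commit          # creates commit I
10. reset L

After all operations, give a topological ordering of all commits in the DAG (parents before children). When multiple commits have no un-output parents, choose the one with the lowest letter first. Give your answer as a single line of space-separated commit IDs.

Answer: A B L K I

Derivation:
After op 1 (commit): HEAD=main@B [main=B]
After op 2 (branch): HEAD=main@B [exp=B main=B]
After op 3 (merge): HEAD=main@L [exp=B main=L]
After op 4 (branch): HEAD=main@L [exp=B feat=L main=L]
After op 5 (reset): HEAD=main@A [exp=B feat=L main=A]
After op 6 (checkout): HEAD=feat@L [exp=B feat=L main=A]
After op 7 (branch): HEAD=feat@L [dev=L exp=B feat=L main=A]
After op 8 (commit): HEAD=feat@K [dev=L exp=B feat=K main=A]
After op 9 (commit): HEAD=feat@I [dev=L exp=B feat=I main=A]
After op 10 (reset): HEAD=feat@L [dev=L exp=B feat=L main=A]
commit A: parents=[]
commit B: parents=['A']
commit I: parents=['K']
commit K: parents=['L']
commit L: parents=['B', 'B']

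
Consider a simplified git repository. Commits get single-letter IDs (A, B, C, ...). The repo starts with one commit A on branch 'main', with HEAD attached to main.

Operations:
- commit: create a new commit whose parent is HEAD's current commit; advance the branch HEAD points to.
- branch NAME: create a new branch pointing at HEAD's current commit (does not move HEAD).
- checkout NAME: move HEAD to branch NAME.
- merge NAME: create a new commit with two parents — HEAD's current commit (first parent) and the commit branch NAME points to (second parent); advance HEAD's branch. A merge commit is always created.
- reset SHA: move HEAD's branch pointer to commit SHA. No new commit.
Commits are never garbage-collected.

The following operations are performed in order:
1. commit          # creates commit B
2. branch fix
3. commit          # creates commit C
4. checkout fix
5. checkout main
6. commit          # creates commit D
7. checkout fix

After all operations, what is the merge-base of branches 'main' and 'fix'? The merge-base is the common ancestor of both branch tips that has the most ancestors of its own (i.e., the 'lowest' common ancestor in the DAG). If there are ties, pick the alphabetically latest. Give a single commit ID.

After op 1 (commit): HEAD=main@B [main=B]
After op 2 (branch): HEAD=main@B [fix=B main=B]
After op 3 (commit): HEAD=main@C [fix=B main=C]
After op 4 (checkout): HEAD=fix@B [fix=B main=C]
After op 5 (checkout): HEAD=main@C [fix=B main=C]
After op 6 (commit): HEAD=main@D [fix=B main=D]
After op 7 (checkout): HEAD=fix@B [fix=B main=D]
ancestors(main=D): ['A', 'B', 'C', 'D']
ancestors(fix=B): ['A', 'B']
common: ['A', 'B']

Answer: B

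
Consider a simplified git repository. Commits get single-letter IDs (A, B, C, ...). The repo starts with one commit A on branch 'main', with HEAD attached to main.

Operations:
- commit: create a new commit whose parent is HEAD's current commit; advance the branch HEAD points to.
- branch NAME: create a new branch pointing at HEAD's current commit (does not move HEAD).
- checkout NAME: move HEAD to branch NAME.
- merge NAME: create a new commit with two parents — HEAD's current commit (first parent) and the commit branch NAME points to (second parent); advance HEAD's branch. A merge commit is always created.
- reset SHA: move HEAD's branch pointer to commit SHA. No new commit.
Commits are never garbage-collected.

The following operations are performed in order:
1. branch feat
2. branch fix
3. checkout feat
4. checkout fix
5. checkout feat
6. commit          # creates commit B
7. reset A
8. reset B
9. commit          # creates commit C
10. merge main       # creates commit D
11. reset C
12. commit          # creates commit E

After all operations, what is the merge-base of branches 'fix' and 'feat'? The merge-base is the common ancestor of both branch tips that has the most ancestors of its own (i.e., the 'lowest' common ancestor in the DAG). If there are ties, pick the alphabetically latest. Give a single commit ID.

Answer: A

Derivation:
After op 1 (branch): HEAD=main@A [feat=A main=A]
After op 2 (branch): HEAD=main@A [feat=A fix=A main=A]
After op 3 (checkout): HEAD=feat@A [feat=A fix=A main=A]
After op 4 (checkout): HEAD=fix@A [feat=A fix=A main=A]
After op 5 (checkout): HEAD=feat@A [feat=A fix=A main=A]
After op 6 (commit): HEAD=feat@B [feat=B fix=A main=A]
After op 7 (reset): HEAD=feat@A [feat=A fix=A main=A]
After op 8 (reset): HEAD=feat@B [feat=B fix=A main=A]
After op 9 (commit): HEAD=feat@C [feat=C fix=A main=A]
After op 10 (merge): HEAD=feat@D [feat=D fix=A main=A]
After op 11 (reset): HEAD=feat@C [feat=C fix=A main=A]
After op 12 (commit): HEAD=feat@E [feat=E fix=A main=A]
ancestors(fix=A): ['A']
ancestors(feat=E): ['A', 'B', 'C', 'E']
common: ['A']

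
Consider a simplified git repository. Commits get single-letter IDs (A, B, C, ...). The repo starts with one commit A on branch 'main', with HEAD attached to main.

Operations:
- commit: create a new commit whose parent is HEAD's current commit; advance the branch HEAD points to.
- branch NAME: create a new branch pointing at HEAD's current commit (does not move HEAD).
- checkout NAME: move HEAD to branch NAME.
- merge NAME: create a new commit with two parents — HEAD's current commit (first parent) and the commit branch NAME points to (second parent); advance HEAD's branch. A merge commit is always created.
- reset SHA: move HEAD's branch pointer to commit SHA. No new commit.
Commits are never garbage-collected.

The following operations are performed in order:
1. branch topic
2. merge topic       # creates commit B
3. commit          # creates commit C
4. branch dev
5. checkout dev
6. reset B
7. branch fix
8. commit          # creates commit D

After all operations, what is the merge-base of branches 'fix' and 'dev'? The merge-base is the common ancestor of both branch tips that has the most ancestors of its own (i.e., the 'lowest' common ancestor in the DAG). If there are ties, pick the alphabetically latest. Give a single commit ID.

Answer: B

Derivation:
After op 1 (branch): HEAD=main@A [main=A topic=A]
After op 2 (merge): HEAD=main@B [main=B topic=A]
After op 3 (commit): HEAD=main@C [main=C topic=A]
After op 4 (branch): HEAD=main@C [dev=C main=C topic=A]
After op 5 (checkout): HEAD=dev@C [dev=C main=C topic=A]
After op 6 (reset): HEAD=dev@B [dev=B main=C topic=A]
After op 7 (branch): HEAD=dev@B [dev=B fix=B main=C topic=A]
After op 8 (commit): HEAD=dev@D [dev=D fix=B main=C topic=A]
ancestors(fix=B): ['A', 'B']
ancestors(dev=D): ['A', 'B', 'D']
common: ['A', 'B']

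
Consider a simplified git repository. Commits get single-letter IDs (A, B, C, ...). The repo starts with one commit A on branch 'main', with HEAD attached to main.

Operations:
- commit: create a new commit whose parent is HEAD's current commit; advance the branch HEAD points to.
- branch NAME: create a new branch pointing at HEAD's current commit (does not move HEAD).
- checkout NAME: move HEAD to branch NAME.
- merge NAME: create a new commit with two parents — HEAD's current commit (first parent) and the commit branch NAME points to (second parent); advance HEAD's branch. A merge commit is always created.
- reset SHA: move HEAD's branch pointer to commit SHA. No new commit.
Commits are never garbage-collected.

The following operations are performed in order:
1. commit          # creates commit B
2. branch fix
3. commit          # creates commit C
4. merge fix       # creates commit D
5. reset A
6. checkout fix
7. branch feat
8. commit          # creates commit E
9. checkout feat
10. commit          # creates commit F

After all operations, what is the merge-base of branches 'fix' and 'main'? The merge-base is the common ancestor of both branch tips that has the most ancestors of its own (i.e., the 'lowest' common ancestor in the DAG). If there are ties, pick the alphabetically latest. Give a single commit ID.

After op 1 (commit): HEAD=main@B [main=B]
After op 2 (branch): HEAD=main@B [fix=B main=B]
After op 3 (commit): HEAD=main@C [fix=B main=C]
After op 4 (merge): HEAD=main@D [fix=B main=D]
After op 5 (reset): HEAD=main@A [fix=B main=A]
After op 6 (checkout): HEAD=fix@B [fix=B main=A]
After op 7 (branch): HEAD=fix@B [feat=B fix=B main=A]
After op 8 (commit): HEAD=fix@E [feat=B fix=E main=A]
After op 9 (checkout): HEAD=feat@B [feat=B fix=E main=A]
After op 10 (commit): HEAD=feat@F [feat=F fix=E main=A]
ancestors(fix=E): ['A', 'B', 'E']
ancestors(main=A): ['A']
common: ['A']

Answer: A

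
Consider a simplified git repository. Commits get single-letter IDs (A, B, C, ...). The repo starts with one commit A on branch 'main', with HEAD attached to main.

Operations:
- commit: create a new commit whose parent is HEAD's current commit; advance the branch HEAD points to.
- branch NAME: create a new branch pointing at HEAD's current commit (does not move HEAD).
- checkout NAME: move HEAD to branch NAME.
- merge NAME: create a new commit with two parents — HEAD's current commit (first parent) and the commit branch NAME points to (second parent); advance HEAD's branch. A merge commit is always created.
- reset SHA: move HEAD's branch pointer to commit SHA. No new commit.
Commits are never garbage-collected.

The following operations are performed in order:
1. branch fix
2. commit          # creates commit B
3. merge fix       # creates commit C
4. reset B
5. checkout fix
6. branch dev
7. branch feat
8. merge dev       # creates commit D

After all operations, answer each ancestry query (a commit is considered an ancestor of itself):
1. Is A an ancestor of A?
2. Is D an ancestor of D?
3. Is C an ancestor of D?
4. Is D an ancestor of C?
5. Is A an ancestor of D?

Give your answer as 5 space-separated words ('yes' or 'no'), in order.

Answer: yes yes no no yes

Derivation:
After op 1 (branch): HEAD=main@A [fix=A main=A]
After op 2 (commit): HEAD=main@B [fix=A main=B]
After op 3 (merge): HEAD=main@C [fix=A main=C]
After op 4 (reset): HEAD=main@B [fix=A main=B]
After op 5 (checkout): HEAD=fix@A [fix=A main=B]
After op 6 (branch): HEAD=fix@A [dev=A fix=A main=B]
After op 7 (branch): HEAD=fix@A [dev=A feat=A fix=A main=B]
After op 8 (merge): HEAD=fix@D [dev=A feat=A fix=D main=B]
ancestors(A) = {A}; A in? yes
ancestors(D) = {A,D}; D in? yes
ancestors(D) = {A,D}; C in? no
ancestors(C) = {A,B,C}; D in? no
ancestors(D) = {A,D}; A in? yes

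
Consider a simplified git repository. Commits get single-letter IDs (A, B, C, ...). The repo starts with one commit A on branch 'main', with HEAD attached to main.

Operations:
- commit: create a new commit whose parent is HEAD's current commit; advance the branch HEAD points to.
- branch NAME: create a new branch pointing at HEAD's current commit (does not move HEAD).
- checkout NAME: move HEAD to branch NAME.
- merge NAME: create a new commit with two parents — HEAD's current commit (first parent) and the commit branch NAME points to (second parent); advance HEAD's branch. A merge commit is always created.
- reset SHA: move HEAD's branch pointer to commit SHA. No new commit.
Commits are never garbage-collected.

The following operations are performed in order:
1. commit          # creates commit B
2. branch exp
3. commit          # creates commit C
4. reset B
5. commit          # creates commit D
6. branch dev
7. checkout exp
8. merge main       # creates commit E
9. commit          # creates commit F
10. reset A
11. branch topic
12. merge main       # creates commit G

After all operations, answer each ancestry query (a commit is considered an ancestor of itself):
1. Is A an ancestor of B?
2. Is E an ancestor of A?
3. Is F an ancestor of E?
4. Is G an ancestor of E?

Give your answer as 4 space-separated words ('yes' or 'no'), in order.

Answer: yes no no no

Derivation:
After op 1 (commit): HEAD=main@B [main=B]
After op 2 (branch): HEAD=main@B [exp=B main=B]
After op 3 (commit): HEAD=main@C [exp=B main=C]
After op 4 (reset): HEAD=main@B [exp=B main=B]
After op 5 (commit): HEAD=main@D [exp=B main=D]
After op 6 (branch): HEAD=main@D [dev=D exp=B main=D]
After op 7 (checkout): HEAD=exp@B [dev=D exp=B main=D]
After op 8 (merge): HEAD=exp@E [dev=D exp=E main=D]
After op 9 (commit): HEAD=exp@F [dev=D exp=F main=D]
After op 10 (reset): HEAD=exp@A [dev=D exp=A main=D]
After op 11 (branch): HEAD=exp@A [dev=D exp=A main=D topic=A]
After op 12 (merge): HEAD=exp@G [dev=D exp=G main=D topic=A]
ancestors(B) = {A,B}; A in? yes
ancestors(A) = {A}; E in? no
ancestors(E) = {A,B,D,E}; F in? no
ancestors(E) = {A,B,D,E}; G in? no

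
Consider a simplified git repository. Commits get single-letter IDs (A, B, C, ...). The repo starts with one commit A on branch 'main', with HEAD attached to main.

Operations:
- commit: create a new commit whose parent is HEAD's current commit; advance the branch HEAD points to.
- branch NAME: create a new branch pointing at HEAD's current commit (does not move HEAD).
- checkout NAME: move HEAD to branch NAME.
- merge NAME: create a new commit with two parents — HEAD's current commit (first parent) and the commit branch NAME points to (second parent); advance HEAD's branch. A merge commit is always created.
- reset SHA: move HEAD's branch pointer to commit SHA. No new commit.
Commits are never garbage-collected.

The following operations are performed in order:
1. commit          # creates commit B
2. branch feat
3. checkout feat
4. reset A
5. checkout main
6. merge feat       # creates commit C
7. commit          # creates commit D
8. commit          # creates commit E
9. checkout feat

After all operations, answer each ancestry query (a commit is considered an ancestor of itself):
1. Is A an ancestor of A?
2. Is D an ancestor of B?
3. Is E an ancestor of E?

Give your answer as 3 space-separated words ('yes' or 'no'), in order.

Answer: yes no yes

Derivation:
After op 1 (commit): HEAD=main@B [main=B]
After op 2 (branch): HEAD=main@B [feat=B main=B]
After op 3 (checkout): HEAD=feat@B [feat=B main=B]
After op 4 (reset): HEAD=feat@A [feat=A main=B]
After op 5 (checkout): HEAD=main@B [feat=A main=B]
After op 6 (merge): HEAD=main@C [feat=A main=C]
After op 7 (commit): HEAD=main@D [feat=A main=D]
After op 8 (commit): HEAD=main@E [feat=A main=E]
After op 9 (checkout): HEAD=feat@A [feat=A main=E]
ancestors(A) = {A}; A in? yes
ancestors(B) = {A,B}; D in? no
ancestors(E) = {A,B,C,D,E}; E in? yes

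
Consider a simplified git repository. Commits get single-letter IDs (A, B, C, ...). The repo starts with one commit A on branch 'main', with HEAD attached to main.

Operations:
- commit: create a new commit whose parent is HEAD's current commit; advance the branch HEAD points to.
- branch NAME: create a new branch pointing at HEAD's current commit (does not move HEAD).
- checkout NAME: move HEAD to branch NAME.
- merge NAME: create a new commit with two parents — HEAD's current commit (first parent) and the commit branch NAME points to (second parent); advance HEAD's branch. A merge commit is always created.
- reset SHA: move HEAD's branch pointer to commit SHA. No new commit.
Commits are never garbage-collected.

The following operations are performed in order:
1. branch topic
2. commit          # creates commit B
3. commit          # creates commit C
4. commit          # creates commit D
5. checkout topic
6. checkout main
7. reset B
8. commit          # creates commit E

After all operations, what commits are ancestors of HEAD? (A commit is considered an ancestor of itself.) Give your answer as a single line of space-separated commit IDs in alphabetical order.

After op 1 (branch): HEAD=main@A [main=A topic=A]
After op 2 (commit): HEAD=main@B [main=B topic=A]
After op 3 (commit): HEAD=main@C [main=C topic=A]
After op 4 (commit): HEAD=main@D [main=D topic=A]
After op 5 (checkout): HEAD=topic@A [main=D topic=A]
After op 6 (checkout): HEAD=main@D [main=D topic=A]
After op 7 (reset): HEAD=main@B [main=B topic=A]
After op 8 (commit): HEAD=main@E [main=E topic=A]

Answer: A B E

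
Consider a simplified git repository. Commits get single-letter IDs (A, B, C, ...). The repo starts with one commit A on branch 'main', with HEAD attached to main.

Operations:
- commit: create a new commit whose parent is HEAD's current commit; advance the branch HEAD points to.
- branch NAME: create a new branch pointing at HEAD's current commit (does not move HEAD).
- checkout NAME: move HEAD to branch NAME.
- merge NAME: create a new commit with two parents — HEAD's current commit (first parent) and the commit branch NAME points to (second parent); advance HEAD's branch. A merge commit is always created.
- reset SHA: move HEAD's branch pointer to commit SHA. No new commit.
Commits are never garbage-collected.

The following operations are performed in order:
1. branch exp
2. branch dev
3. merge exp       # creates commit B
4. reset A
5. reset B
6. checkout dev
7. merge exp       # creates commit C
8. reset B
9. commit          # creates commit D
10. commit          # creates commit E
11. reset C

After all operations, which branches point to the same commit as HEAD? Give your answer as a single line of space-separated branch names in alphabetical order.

Answer: dev

Derivation:
After op 1 (branch): HEAD=main@A [exp=A main=A]
After op 2 (branch): HEAD=main@A [dev=A exp=A main=A]
After op 3 (merge): HEAD=main@B [dev=A exp=A main=B]
After op 4 (reset): HEAD=main@A [dev=A exp=A main=A]
After op 5 (reset): HEAD=main@B [dev=A exp=A main=B]
After op 6 (checkout): HEAD=dev@A [dev=A exp=A main=B]
After op 7 (merge): HEAD=dev@C [dev=C exp=A main=B]
After op 8 (reset): HEAD=dev@B [dev=B exp=A main=B]
After op 9 (commit): HEAD=dev@D [dev=D exp=A main=B]
After op 10 (commit): HEAD=dev@E [dev=E exp=A main=B]
After op 11 (reset): HEAD=dev@C [dev=C exp=A main=B]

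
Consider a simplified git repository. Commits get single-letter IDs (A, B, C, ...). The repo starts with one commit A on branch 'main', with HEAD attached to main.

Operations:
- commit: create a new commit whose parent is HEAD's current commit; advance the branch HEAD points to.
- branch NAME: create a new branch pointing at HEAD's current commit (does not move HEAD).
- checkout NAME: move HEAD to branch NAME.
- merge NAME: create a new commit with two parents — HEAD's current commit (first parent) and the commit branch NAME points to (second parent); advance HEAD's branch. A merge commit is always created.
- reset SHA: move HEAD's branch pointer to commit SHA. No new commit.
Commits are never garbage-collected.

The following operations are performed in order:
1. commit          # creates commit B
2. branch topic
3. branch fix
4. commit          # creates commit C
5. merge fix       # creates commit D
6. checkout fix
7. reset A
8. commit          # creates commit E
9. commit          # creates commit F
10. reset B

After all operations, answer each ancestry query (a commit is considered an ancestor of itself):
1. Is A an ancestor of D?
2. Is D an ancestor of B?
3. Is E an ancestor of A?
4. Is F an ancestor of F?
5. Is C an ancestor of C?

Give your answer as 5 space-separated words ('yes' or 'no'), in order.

After op 1 (commit): HEAD=main@B [main=B]
After op 2 (branch): HEAD=main@B [main=B topic=B]
After op 3 (branch): HEAD=main@B [fix=B main=B topic=B]
After op 4 (commit): HEAD=main@C [fix=B main=C topic=B]
After op 5 (merge): HEAD=main@D [fix=B main=D topic=B]
After op 6 (checkout): HEAD=fix@B [fix=B main=D topic=B]
After op 7 (reset): HEAD=fix@A [fix=A main=D topic=B]
After op 8 (commit): HEAD=fix@E [fix=E main=D topic=B]
After op 9 (commit): HEAD=fix@F [fix=F main=D topic=B]
After op 10 (reset): HEAD=fix@B [fix=B main=D topic=B]
ancestors(D) = {A,B,C,D}; A in? yes
ancestors(B) = {A,B}; D in? no
ancestors(A) = {A}; E in? no
ancestors(F) = {A,E,F}; F in? yes
ancestors(C) = {A,B,C}; C in? yes

Answer: yes no no yes yes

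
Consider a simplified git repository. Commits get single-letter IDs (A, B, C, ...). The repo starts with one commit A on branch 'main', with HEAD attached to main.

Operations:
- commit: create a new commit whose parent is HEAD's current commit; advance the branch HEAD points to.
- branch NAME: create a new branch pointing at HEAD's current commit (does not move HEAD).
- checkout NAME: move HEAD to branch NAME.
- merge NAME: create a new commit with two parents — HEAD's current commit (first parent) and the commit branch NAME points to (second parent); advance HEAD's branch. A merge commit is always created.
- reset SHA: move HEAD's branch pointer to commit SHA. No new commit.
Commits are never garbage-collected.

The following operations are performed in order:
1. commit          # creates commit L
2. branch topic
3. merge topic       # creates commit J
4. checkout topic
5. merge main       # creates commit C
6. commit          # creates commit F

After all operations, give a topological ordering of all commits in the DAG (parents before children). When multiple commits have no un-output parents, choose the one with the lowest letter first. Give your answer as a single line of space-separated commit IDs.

Answer: A L J C F

Derivation:
After op 1 (commit): HEAD=main@L [main=L]
After op 2 (branch): HEAD=main@L [main=L topic=L]
After op 3 (merge): HEAD=main@J [main=J topic=L]
After op 4 (checkout): HEAD=topic@L [main=J topic=L]
After op 5 (merge): HEAD=topic@C [main=J topic=C]
After op 6 (commit): HEAD=topic@F [main=J topic=F]
commit A: parents=[]
commit C: parents=['L', 'J']
commit F: parents=['C']
commit J: parents=['L', 'L']
commit L: parents=['A']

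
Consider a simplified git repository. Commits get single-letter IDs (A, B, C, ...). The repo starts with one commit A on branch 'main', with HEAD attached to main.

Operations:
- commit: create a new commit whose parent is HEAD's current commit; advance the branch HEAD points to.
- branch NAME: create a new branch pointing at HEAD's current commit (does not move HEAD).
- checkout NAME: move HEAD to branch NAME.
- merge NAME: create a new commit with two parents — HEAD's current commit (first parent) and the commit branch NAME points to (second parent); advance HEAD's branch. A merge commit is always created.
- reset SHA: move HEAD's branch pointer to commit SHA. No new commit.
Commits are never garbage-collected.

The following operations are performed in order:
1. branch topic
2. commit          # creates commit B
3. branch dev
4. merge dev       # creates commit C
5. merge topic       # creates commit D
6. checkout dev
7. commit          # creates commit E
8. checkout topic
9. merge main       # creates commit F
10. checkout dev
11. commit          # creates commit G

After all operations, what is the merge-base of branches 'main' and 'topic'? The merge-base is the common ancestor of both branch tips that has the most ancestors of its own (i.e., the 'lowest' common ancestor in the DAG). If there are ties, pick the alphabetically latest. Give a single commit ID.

After op 1 (branch): HEAD=main@A [main=A topic=A]
After op 2 (commit): HEAD=main@B [main=B topic=A]
After op 3 (branch): HEAD=main@B [dev=B main=B topic=A]
After op 4 (merge): HEAD=main@C [dev=B main=C topic=A]
After op 5 (merge): HEAD=main@D [dev=B main=D topic=A]
After op 6 (checkout): HEAD=dev@B [dev=B main=D topic=A]
After op 7 (commit): HEAD=dev@E [dev=E main=D topic=A]
After op 8 (checkout): HEAD=topic@A [dev=E main=D topic=A]
After op 9 (merge): HEAD=topic@F [dev=E main=D topic=F]
After op 10 (checkout): HEAD=dev@E [dev=E main=D topic=F]
After op 11 (commit): HEAD=dev@G [dev=G main=D topic=F]
ancestors(main=D): ['A', 'B', 'C', 'D']
ancestors(topic=F): ['A', 'B', 'C', 'D', 'F']
common: ['A', 'B', 'C', 'D']

Answer: D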